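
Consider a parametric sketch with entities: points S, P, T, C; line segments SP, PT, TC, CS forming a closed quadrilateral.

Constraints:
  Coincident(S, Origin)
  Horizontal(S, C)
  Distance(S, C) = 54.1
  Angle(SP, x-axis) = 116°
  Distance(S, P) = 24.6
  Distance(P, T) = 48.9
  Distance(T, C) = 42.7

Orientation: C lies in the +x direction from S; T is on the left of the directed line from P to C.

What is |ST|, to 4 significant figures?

52.15

Checks: |PT| = 48.90 ✓; |TC| = 42.70 ✓.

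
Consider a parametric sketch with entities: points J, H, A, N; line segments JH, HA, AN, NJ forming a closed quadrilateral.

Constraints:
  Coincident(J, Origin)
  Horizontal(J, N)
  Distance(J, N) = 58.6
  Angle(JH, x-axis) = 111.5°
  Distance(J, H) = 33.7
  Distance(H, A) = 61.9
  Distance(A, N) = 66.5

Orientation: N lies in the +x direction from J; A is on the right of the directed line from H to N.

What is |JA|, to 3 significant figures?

29.5

J is at the origin; J and N share the same y with |JN| = 58.6 and N in +x, so N = (58.6, 0). JH runs at 111.5° with |JH| = 33.7, so H = (-12.4, 31.4). A is determined by |HA| = 61.9 and |AN| = 66.5 together: it lies at the intersection of circle(H, 61.9) and circle(N, 66.5). With |HN| = 77.6, the foot of the radical line on HN is 35.0 from H and the perpendicular offset is √(61.9² − 35.0²) = 51.1. Taking the right-of-HN solution: A = (-1.00, -29.5).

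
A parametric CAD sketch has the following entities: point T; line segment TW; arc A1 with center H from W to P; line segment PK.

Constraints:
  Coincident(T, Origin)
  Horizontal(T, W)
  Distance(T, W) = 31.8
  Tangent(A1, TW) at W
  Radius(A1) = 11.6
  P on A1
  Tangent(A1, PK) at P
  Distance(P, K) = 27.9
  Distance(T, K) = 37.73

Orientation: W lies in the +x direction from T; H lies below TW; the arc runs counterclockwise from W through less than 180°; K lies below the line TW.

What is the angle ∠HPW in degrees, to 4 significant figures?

52.78°

T is at the origin; TW is horizontal with |TW| = 31.8 and W on the +x side, so W = (31.80, 0.000). A1 meets TW tangentially, so HW is at right angles to TW, so H = W + (0, -11.6) = (31.80, -11.60). Since HP ⟂ PK (tangency), |HK| = √(11.6² + 27.9²) = 30.22 regardless of where P sits on A1. So K lies on both circle(T, 37.73) and circle(H, 30.22); the below-TW intersection is K = (13.14, -35.37). P is the foot of the tangent from K: P = (20.62, -8.489).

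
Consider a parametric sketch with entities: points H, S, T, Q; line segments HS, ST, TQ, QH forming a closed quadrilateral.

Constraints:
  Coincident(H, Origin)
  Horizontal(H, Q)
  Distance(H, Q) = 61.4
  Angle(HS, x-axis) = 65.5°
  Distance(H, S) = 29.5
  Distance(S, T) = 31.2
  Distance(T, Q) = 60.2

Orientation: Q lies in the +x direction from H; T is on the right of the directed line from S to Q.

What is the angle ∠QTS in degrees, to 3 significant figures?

67.1°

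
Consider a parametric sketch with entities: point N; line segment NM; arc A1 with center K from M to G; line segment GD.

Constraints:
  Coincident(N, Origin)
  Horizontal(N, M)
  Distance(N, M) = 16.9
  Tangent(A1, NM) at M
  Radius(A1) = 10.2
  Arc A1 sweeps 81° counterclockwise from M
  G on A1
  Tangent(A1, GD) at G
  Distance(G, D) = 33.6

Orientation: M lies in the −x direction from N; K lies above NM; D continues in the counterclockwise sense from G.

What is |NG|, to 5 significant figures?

10.983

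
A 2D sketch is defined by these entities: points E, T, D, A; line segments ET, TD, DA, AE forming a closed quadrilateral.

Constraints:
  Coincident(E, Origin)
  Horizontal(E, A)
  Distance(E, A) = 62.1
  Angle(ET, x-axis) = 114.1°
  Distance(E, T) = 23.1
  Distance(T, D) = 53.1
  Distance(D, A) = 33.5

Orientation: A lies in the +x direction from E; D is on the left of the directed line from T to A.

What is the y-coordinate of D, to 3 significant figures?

27.7

Checks: |EA| = 62.10 ✓; |ET| = 23.10 ✓; |TD| = 53.10 ✓; |DA| = 33.50 ✓.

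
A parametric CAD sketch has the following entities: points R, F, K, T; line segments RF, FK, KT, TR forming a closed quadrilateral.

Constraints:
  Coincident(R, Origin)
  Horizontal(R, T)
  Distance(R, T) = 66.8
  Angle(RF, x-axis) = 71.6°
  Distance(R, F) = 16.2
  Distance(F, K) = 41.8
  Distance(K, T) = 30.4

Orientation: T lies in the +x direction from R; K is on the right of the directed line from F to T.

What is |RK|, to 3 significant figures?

39.5

Checks: |FK| = 41.80 ✓; |KT| = 30.40 ✓.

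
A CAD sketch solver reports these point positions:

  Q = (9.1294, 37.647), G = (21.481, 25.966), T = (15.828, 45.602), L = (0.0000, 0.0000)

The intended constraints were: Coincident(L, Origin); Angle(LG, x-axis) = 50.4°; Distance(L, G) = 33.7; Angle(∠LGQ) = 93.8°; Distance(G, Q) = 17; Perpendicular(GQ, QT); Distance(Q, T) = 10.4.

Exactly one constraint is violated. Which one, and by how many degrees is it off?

Perpendicular(GQ, QT) — off by 3.30°.

L = (0.00, 0.00) ✓; LG at 50.40° ✓; |LG| = 33.70 ✓; ∠LGQ = 93.80° ✓; |GQ| = 17.00 ✓; ∠(GQ, QT) = 86.70° ✗; |QT| = 10.40 ✓.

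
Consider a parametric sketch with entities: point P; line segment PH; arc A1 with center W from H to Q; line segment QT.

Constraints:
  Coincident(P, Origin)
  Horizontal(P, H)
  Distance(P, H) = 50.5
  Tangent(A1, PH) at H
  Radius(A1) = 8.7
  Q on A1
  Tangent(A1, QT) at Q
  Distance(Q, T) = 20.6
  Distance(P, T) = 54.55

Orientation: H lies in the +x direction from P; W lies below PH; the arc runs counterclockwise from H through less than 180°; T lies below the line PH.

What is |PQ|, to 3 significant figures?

43.1

Checks: ∠(WH, HP) = 90.00° ✓; |WQ| = 8.700 ✓; ∠(WQ, QT) = 90.00° ✓; |QT| = 20.60 ✓; |PT| = 54.55 ✓.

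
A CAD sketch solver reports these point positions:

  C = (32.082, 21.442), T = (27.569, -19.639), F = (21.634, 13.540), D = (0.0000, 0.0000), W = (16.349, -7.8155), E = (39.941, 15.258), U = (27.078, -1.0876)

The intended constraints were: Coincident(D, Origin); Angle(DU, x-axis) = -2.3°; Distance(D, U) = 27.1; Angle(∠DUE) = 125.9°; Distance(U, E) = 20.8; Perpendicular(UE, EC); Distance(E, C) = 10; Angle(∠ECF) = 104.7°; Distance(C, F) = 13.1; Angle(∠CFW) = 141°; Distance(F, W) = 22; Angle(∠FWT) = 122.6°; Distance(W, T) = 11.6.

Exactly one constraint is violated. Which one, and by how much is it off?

Distance(W, T) = 11.6 — off by 4.70.

D = (0.00, 0.00) ✓; DU at -2.300° ✓; |DU| = 27.10 ✓; ∠DUE = 125.9° ✓; |UE| = 20.80 ✓; ∠(UE, EC) = 90.00° ✓; |EC| = 10.00 ✓; ∠ECF = 104.7° ✓; |CF| = 13.10 ✓; ∠CFW = 141.0° ✓; |FW| = 22.00 ✓; ∠FWT = 122.6° ✓; |WT| = 16.30 ✗.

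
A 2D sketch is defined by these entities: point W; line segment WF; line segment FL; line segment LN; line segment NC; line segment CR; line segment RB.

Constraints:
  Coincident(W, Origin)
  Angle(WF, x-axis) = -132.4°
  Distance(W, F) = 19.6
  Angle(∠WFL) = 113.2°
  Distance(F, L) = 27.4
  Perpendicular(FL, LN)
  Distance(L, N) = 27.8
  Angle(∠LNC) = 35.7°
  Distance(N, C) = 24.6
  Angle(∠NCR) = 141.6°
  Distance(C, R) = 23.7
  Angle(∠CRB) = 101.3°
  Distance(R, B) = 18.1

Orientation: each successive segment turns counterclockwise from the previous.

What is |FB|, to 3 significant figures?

37.0

W is at the origin; WF runs at -132.4° with length 19.6, so F = (-13.2, -14.5). ∠WFL = 113.2° gives FL at -65.6° from the x-axis; with |FL| = 27.4, L = (-1.90, -39.4). The perpendicularity gives LN at right angles to FL, so LN runs at 24.4°; with |LN| = 27.8, N = (23.4, -27.9). ∠LNC = 35.7° gives NC at 169° from the x-axis; with |NC| = 24.6, C = (-0.703, -23.1). ∠NCR = 141.6° gives CR at -153° from the x-axis; with |CR| = 23.7, R = (-21.8, -33.9). ∠CRB = 101.3° gives RB at -74.2° from the x-axis; with |RB| = 18.1, B = (-16.9, -51.3). Then |FB| = |B − F| = 37.0.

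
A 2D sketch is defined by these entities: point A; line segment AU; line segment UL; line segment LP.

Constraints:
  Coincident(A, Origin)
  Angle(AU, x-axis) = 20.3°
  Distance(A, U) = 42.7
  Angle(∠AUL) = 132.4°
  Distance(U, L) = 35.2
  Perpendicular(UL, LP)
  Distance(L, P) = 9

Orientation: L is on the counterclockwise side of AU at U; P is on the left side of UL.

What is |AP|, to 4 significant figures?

67.84

∠AUL = 132.4°, so UL runs at 20.3° + (180° − 132.4°) = 67.90° from the x-axis; with |UL| = 35.2, L = U + 35.2·(cos 67.90°, sin 67.90°) = (53.29, 47.43). UL ⟂ LP; with |LP| = 9.0 on the left of UL, P = L + 9.0·(-0.9265, 0.3762) = (44.95, 50.81). Then |AP| = |P − A| = 67.84.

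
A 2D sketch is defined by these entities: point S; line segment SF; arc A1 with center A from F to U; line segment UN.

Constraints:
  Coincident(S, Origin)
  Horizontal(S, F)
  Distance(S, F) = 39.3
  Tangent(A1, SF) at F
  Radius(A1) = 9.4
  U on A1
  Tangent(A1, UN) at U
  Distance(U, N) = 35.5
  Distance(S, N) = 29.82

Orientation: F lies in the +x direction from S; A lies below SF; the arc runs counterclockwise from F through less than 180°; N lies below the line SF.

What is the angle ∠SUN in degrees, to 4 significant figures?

51.72°

Checks: |AU| = 9.400 ✓; ∠(AU, UN) = 90.00° ✓; |UN| = 35.50 ✓; |SN| = 29.82 ✓.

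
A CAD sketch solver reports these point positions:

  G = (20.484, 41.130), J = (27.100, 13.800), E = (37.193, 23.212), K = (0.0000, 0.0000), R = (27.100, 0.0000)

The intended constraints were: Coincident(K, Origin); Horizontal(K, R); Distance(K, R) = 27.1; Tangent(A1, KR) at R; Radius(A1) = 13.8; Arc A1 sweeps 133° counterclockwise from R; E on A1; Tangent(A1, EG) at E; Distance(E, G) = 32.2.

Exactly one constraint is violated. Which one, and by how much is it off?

Distance(E, G) = 32.2 — off by 7.70.

K = (0.00, 0.00) ✓; K.y = 0.00, R.y = 0.00 ✓; |KR| = 27.10 ✓; ∠(JR, RK) = 90.00° ✓; |JR| = 13.80 ✓; bearing(J→E) − bearing(J→R) = 133.0° ✓; |JE| = 13.80 ✓; ∠(JE, EG) = 90.00° ✓; |EG| = 24.50 ✗.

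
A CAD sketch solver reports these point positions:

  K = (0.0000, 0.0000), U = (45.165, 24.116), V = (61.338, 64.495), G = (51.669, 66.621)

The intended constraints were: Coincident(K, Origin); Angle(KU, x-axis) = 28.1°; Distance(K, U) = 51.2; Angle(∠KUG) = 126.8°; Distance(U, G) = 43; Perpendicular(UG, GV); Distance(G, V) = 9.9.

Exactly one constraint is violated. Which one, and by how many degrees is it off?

Perpendicular(UG, GV) — off by 3.70°.

K = (0.00, 0.00) ✓; KU at 28.10° ✓; |KU| = 51.20 ✓; ∠KUG = 126.8° ✓; |UG| = 43.00 ✓; ∠(UG, GV) = 93.70° ✗; |GV| = 9.900 ✓.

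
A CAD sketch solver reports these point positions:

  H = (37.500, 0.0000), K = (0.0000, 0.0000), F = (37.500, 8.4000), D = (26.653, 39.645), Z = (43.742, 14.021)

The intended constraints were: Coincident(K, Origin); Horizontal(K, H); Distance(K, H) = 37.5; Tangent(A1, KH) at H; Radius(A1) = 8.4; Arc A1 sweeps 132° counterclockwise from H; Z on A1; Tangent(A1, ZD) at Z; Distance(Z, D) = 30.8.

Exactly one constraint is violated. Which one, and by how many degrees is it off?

Tangent(A1, ZD) at Z — off by 8.30°.

K = (0.00, 0.00) ✓; K.y = 0.00, H.y = 0.00 ✓; |KH| = 37.50 ✓; ∠(FH, HK) = 90.00° ✓; |FH| = 8.400 ✓; bearing(F→Z) − bearing(F→H) = 132.0° ✓; |FZ| = 8.400 ✓; ∠(FZ, ZD) = 98.30° ✗; |ZD| = 30.80 ✓.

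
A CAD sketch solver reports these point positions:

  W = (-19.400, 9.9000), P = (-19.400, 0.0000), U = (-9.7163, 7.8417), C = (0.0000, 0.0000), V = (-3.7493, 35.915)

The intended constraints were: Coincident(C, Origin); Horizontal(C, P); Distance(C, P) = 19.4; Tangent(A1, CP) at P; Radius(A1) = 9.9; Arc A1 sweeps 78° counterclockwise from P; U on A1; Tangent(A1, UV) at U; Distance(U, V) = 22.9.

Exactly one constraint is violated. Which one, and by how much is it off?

Distance(U, V) = 22.9 — off by 5.80.

C = (0.00, 0.00) ✓; C.y = 0.00, P.y = 0.00 ✓; |CP| = 19.40 ✓; ∠(WP, PC) = 90.00° ✓; |WP| = 9.900 ✓; bearing(W→U) − bearing(W→P) = 78.00° ✓; |WU| = 9.900 ✓; ∠(WU, UV) = 90.00° ✓; |UV| = 28.70 ✗.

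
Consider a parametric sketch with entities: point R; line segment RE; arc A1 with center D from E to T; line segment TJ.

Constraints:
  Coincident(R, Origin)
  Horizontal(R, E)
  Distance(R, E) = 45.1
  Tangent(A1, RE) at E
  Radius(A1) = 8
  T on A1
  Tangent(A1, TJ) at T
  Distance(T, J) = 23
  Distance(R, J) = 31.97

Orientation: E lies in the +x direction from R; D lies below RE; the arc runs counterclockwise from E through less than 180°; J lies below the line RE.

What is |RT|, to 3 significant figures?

39.0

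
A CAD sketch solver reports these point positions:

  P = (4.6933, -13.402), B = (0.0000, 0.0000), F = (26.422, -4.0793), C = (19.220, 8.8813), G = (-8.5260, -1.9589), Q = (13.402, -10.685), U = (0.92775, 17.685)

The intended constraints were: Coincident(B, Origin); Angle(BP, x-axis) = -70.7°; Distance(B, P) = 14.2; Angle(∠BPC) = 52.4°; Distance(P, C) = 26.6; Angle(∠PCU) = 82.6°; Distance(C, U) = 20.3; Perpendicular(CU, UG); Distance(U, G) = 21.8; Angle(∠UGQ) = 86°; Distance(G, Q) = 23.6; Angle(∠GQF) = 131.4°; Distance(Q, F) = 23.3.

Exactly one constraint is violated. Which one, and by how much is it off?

Distance(Q, F) = 23.3 — off by 8.70.

B = (0.00, 0.00) ✓; BP at -70.70° ✓; |BP| = 14.20 ✓; ∠BPC = 52.40° ✓; |PC| = 26.60 ✓; ∠PCU = 82.60° ✓; |CU| = 20.30 ✓; ∠(CU, UG) = 90.00° ✓; |UG| = 21.80 ✓; ∠UGQ = 86.00° ✓; |GQ| = 23.60 ✓; ∠GQF = 131.4° ✓; |QF| = 14.60 ✗.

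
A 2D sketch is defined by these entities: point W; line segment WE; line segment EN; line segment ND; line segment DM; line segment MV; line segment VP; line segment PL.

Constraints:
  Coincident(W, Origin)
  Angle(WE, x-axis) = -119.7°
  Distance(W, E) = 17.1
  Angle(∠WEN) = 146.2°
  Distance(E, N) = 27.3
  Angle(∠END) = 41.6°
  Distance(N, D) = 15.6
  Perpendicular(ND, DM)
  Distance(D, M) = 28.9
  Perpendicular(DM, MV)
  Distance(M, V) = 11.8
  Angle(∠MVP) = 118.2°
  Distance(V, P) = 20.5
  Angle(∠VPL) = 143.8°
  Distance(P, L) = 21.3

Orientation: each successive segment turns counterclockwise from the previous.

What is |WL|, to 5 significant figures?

50.648

∠MVP = 118.2° gives VP at -65.700° from the x-axis; with |VP| = 20.5, P = (-18.699, -40.160). ∠VPL = 143.8° gives PL at -29.500° from the x-axis; with |PL| = 21.3, L = (-0.16046, -50.648). Then |WL| = |L − W| = 50.648.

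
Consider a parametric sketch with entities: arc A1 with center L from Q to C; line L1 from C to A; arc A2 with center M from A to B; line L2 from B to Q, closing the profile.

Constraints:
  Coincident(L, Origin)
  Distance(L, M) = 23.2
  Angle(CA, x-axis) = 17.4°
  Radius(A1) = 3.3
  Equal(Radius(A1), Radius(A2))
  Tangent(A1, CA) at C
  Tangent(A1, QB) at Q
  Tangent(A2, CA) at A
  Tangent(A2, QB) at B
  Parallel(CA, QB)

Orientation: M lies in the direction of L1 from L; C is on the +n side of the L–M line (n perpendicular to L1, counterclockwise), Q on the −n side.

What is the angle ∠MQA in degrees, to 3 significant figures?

7.78°

The slot axis is L1's direction at 17.4°, so u = (cos 17.4°, sin 17.4°) = (0.954, 0.299) and n = (−sin 17.4°, cos 17.4°) = (-0.299, 0.954). L is at the origin and M lies 23.2 along u from L, so M = 23.2·u = (22.1, 6.94). Tangency of A1 to both parallel lines with radius 3.3 puts C and Q at L ± 3.3·n: C = (-0.987, 3.15), Q = (0.987, -3.15). Equal radii place A and B the same way about M: A = M + 3.3·n = (21.2, 10.1), B = M − 3.3·n = (23.1, 3.79). Then cos ∠MQA = QM·QA / (|QM||QA|), giving 7.78°.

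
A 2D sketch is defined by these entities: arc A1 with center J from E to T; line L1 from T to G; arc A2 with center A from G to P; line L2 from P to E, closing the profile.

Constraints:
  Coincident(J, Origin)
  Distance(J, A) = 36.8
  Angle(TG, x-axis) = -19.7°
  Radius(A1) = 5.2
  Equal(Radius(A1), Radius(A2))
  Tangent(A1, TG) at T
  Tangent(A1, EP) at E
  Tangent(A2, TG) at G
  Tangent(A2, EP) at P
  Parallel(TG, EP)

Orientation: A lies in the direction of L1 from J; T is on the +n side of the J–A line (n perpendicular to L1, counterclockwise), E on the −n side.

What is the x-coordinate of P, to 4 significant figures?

32.89

Tangency of A1 to both parallel lines with radius 5.2 puts T and E at J ± 5.2·n: T = (1.753, 4.896), E = (-1.753, -4.896). Equal radii place G and P the same way about A: G = A + 5.2·n = (36.40, -7.509), P = A − 5.2·n = (32.89, -17.30). So P.x = 32.89.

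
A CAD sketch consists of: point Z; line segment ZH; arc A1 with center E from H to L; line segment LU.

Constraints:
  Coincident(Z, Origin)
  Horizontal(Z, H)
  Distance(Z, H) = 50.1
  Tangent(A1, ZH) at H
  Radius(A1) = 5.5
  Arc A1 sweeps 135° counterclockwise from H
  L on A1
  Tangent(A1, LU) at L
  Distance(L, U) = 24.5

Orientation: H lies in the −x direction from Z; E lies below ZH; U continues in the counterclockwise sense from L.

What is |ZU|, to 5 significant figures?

45.364

Z is at the origin; Z and H share the same y with |ZH| = 50.1 and H on the −x side, so H = (-50.100, 0.0000). The tangent condition forces EH to be normal to ZH, so E = H + (0, -5.5) = (-50.100, -5.5000). On A1, H sits at bearing 90° from E; a 135° counterclockwise sweep puts L at bearing 225°, so L = E + 5.5·(cos 225°, sin 225°) = (-53.989, -9.3891). Since A1 is tangent to LU there, EL ⟂ LU, so LU runs along (−sin 225°, cos 225°); with |LU| = 24.5, U = (-36.665, -26.713). Then |ZU| = |U − Z| = 45.364.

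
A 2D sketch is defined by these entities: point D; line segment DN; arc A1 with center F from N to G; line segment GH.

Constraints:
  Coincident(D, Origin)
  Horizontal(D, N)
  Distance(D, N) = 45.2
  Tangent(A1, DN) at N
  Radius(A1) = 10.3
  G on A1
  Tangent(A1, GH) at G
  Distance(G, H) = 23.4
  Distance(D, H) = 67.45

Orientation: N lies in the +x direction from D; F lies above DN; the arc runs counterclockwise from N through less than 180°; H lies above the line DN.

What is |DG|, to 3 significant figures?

55.9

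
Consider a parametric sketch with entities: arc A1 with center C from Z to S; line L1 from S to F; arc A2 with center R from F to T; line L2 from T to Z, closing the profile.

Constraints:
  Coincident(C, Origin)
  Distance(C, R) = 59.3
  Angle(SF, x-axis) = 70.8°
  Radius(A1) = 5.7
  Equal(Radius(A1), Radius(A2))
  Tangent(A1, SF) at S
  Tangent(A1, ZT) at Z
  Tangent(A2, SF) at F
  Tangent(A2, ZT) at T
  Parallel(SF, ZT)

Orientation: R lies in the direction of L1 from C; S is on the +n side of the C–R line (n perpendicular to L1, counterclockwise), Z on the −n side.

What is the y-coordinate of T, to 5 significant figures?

54.127

The slot axis is L1's direction at 70.8°, so u = (cos 70.8°, sin 70.8°) = (0.32887, 0.94438) and n = (−sin 70.8°, cos 70.8°) = (-0.94438, 0.32887). C is at the origin and R lies 59.3 along u from C, so R = 59.3·u = (19.502, 56.002). Tangency of A1 to both parallel lines with radius 5.7 puts S and Z at C ± 5.7·n: S = (-5.3829, 1.8745), Z = (5.3829, -1.8745). Equal radii place F and T the same way about R: F = R + 5.7·n = (14.119, 57.876), T = R − 5.7·n = (24.885, 54.127). So T.y = 54.127.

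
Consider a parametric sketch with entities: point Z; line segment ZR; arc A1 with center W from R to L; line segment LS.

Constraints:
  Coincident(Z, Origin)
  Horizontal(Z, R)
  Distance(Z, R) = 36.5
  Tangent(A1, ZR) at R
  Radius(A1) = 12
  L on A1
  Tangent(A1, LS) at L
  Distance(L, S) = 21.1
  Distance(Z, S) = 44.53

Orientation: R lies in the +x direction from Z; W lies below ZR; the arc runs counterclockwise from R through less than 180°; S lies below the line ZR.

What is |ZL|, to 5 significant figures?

28.272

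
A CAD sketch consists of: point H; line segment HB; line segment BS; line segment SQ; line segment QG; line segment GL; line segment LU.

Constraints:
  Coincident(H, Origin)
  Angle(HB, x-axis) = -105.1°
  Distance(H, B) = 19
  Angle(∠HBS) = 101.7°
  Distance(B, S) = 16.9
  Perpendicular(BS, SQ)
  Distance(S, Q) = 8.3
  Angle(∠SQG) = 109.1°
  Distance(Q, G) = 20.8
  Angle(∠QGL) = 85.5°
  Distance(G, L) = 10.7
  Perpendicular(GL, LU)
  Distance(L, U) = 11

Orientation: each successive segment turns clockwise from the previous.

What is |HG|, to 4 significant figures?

3.667

H is at the origin; HB runs at -105.1° with length 19.0, so B = (-4.950, -18.34). ∠HBS = 101.7° gives BS at 176.6° from the x-axis; with |BS| = 16.9, S = (-21.82, -17.34). The perpendicularity gives SQ at right angles to BS, so SQ runs at 86.60°; with |SQ| = 8.3, Q = (-21.33, -9.056). ∠SQG = 109.1° gives QG at 15.70° from the x-axis; with |QG| = 20.8, G = (-1.304, -3.428). Then |HG| = |G − H| = 3.667.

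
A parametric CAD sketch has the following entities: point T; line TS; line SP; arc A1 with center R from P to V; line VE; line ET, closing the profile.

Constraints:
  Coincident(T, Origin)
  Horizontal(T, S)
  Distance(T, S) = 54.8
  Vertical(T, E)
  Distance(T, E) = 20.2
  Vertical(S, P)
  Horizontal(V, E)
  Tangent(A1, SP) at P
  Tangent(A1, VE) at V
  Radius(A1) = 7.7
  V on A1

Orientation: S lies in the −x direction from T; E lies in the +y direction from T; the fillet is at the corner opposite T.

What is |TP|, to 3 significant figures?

56.2

T is at the origin; TS is horizontal with |TS| = 54.8 and S on the −x side, so S = (-54.8, 0.00). TE is vertical with |TE| = 20.2 and E on the +y side, so E = (0.00, 20.2). The virtual corner opposite T is at (-54.8, 20.2). Since A1 is tangent to SP there, RP ⟂ SP and A1 meets VE tangentially, so RV is at right angles to VE, with radius 7.7, so the center R sits 7.7 in from both sides at R = (-47.1, 12.5). That places the tangent points at P = (-54.8, 12.5) on SP and V = (-47.1, 20.2) on VE. Then |TP| = |P − T| = 56.2.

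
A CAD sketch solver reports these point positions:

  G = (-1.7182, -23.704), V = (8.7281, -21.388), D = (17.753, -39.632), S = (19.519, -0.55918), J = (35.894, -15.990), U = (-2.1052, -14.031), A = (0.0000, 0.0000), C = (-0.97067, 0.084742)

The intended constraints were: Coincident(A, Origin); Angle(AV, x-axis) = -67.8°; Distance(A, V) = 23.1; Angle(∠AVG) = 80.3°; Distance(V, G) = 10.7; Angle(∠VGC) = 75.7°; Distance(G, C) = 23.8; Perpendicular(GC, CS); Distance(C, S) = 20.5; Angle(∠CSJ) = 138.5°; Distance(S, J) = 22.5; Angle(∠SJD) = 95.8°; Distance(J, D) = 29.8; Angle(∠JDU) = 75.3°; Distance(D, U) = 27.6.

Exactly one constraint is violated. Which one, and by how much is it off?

Distance(D, U) = 27.6 — off by 4.80.

A = (0.00, 0.00) ✓; AV at -67.80° ✓; |AV| = 23.10 ✓; ∠AVG = 80.30° ✓; |VG| = 10.70 ✓; ∠VGC = 75.70° ✓; |GC| = 23.80 ✓; ∠(GC, CS) = 90.00° ✓; |CS| = 20.50 ✓; ∠CSJ = 138.5° ✓; |SJ| = 22.50 ✓; ∠SJD = 95.80° ✓; |JD| = 29.80 ✓; ∠JDU = 75.30° ✓; |DU| = 32.40 ✗.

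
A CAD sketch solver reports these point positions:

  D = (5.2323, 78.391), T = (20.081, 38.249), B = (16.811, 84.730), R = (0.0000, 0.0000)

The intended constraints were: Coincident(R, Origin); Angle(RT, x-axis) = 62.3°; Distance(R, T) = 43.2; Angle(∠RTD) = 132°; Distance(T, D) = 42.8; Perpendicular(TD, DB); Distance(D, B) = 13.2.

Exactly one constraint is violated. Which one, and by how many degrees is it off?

Perpendicular(TD, DB) — off by 8.40°.

R = (0.00, 0.00) ✓; RT at 62.30° ✓; |RT| = 43.20 ✓; ∠RTD = 132.0° ✓; |TD| = 42.80 ✓; ∠(TD, DB) = 81.60° ✗; |DB| = 13.20 ✓.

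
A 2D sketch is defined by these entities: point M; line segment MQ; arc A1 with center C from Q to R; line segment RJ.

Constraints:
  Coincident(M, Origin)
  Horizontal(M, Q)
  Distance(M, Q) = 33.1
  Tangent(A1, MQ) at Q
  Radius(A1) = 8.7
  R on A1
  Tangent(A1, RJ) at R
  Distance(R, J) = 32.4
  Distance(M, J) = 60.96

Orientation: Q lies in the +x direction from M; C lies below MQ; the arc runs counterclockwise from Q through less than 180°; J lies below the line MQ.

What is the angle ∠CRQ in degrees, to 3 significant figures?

25.8°

M is at the origin; M and Q share the same y with |MQ| = 33.1 and Q on the +x side, so Q = (33.1, 0.00). Since A1 is tangent to MQ there, CQ ⟂ MQ, so C = Q + (0, -8.7) = (33.1, -8.70). Since CR ⟂ RJ (tangency), |CJ| = √(8.7² + 32.4²) = 33.5 regardless of where R sits on A1. So J lies on both circle(M, 60.96) and circle(C, 33.5); the below-MQ intersection is J = (46.5, -39.5). R is the foot of the tangent from J: R = (26.3, -14.1).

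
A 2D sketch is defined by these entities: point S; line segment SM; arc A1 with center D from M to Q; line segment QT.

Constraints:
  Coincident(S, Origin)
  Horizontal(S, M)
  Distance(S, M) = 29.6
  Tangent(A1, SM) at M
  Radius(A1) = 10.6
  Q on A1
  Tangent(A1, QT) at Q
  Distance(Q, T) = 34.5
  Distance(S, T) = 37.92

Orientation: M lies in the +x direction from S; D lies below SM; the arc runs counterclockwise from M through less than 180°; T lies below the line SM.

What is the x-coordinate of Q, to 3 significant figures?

20.0

Checks: ∠(DM, MS) = 90.00° ✓; |DQ| = 10.60 ✓; ∠(DQ, QT) = 90.00° ✓; |QT| = 34.50 ✓; |ST| = 37.92 ✓.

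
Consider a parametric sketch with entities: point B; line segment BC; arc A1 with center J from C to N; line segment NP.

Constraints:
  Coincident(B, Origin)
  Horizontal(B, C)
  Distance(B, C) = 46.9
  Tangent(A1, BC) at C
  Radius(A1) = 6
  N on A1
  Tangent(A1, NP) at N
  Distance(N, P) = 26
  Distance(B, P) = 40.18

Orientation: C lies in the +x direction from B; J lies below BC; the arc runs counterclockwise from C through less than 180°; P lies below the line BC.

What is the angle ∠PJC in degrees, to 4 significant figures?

140.8°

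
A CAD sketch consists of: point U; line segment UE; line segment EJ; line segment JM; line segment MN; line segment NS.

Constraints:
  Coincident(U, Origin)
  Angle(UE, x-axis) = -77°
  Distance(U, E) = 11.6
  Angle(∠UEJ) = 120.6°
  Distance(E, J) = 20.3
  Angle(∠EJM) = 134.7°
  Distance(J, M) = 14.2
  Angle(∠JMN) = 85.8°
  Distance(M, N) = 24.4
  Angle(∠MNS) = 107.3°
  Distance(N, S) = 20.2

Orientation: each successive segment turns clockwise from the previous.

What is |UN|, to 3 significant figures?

23.8

U is at the origin; UE runs at -77.0° with length 11.6, so E = (2.61, -11.3). ∠UEJ = 120.6° gives EJ at -136° from the x-axis; with |EJ| = 20.3, J = (-12.1, -25.3). ∠EJM = 134.7° gives JM at 178° from the x-axis; with |JM| = 14.2, M = (-26.3, -24.9). ∠JMN = 85.8° gives MN at 84.1° from the x-axis; with |MN| = 24.4, N = (-23.8, -0.610). Then |UN| = |N − U| = 23.8.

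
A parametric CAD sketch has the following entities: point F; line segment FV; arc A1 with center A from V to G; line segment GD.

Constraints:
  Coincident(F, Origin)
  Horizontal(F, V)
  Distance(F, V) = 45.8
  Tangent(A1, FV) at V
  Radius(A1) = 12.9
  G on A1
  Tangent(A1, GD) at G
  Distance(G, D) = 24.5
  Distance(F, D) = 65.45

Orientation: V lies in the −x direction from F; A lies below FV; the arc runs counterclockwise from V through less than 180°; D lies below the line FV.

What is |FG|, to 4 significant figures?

60.48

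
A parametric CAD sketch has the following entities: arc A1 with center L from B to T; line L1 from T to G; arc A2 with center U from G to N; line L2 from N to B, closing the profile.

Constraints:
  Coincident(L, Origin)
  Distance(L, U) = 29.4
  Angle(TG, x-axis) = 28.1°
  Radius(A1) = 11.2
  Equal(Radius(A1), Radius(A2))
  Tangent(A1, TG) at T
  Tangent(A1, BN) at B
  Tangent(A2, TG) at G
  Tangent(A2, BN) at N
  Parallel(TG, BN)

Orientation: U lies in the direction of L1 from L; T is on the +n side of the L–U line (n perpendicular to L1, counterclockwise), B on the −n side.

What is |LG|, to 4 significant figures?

31.46

Tangency of A1 to both parallel lines with radius 11.2 puts T and B at L ± 11.2·n: T = (-5.275, 9.880), B = (5.275, -9.880). Equal radii place G and N the same way about U: G = U + 11.2·n = (20.66, 23.73), N = U − 11.2·n = (31.21, 3.968). Then |LG| = |G − L| = 31.46.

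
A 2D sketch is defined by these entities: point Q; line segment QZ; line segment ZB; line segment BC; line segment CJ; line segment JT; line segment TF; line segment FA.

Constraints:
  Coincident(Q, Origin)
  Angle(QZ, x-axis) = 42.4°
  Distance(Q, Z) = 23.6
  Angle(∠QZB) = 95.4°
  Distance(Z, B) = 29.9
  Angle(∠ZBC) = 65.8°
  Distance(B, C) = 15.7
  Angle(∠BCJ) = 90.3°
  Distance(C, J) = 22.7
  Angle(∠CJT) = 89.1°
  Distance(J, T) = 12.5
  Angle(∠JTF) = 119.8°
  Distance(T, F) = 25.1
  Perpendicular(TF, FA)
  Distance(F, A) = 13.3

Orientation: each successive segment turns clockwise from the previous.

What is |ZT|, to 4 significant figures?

10.10

Q is at the origin; QZ runs at 42.4° with length 23.6, so Z = (17.43, 15.91). ∠QZB = 95.4° gives ZB at -42.20° from the x-axis; with |ZB| = 29.9, B = (39.58, -4.171). ∠ZBC = 65.8° gives BC at -156.4° from the x-axis; with |BC| = 15.7, C = (25.19, -10.46). ∠BCJ = 90.3° gives CJ at 113.9° from the x-axis; with |CJ| = 22.7, J = (15.99, 10.30). ∠CJT = 89.1° gives JT at 23.00° from the x-axis; with |JT| = 12.5, T = (27.50, 15.18). Then |ZT| = |T − Z| = 10.10.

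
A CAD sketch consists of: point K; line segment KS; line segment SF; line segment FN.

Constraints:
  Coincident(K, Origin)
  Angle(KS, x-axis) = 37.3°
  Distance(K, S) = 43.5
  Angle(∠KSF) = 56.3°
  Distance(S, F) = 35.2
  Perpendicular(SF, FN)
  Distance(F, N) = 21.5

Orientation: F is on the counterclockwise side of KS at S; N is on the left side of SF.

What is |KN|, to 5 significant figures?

18.391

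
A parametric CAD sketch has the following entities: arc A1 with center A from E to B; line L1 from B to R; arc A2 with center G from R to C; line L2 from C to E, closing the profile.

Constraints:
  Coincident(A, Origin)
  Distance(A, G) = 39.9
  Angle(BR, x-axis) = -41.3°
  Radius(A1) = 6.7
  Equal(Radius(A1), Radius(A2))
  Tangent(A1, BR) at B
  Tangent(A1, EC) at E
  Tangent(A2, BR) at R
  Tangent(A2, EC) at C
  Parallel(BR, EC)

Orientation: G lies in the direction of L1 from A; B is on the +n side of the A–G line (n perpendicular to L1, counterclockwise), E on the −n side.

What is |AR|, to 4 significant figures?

40.46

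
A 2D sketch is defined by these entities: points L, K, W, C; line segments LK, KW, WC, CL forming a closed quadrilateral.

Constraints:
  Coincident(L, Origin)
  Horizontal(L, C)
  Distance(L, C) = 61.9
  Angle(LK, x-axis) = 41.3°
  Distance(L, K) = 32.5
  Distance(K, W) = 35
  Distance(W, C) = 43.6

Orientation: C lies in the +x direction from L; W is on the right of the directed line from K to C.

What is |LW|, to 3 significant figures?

24.3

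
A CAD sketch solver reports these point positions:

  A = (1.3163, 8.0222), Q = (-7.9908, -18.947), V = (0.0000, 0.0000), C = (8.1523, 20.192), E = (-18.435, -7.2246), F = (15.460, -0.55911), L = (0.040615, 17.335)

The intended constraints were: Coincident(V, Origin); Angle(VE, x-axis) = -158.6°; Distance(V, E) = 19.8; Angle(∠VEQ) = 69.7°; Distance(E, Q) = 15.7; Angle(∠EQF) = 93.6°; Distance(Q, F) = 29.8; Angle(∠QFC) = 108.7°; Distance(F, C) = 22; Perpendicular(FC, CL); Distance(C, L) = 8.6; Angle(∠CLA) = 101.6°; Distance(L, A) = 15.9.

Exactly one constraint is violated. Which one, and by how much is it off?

Distance(L, A) = 15.9 — off by 6.50.

V = (0.00, 0.00) ✓; VE at -158.6° ✓; |VE| = 19.80 ✓; ∠VEQ = 69.70° ✓; |EQ| = 15.70 ✓; ∠EQF = 93.60° ✓; |QF| = 29.80 ✓; ∠QFC = 108.7° ✓; |FC| = 22.00 ✓; ∠(FC, CL) = 90.00° ✓; |CL| = 8.600 ✓; ∠CLA = 101.6° ✓; |LA| = 9.400 ✗.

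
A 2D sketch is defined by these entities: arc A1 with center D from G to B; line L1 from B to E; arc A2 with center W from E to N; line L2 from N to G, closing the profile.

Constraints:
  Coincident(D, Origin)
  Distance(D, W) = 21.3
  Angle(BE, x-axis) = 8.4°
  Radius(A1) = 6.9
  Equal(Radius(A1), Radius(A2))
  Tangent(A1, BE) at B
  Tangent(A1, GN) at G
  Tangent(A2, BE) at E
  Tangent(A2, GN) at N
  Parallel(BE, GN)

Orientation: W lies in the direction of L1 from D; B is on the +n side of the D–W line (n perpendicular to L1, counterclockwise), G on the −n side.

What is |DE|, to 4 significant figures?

22.39

Tangency of A1 to both parallel lines with radius 6.9 puts B and G at D ± 6.9·n: B = (-1.008, 6.826), G = (1.008, -6.826). Equal radii place E and N the same way about W: E = W + 6.9·n = (20.06, 9.938), N = W − 6.9·n = (22.08, -3.714). Then |DE| = |E − D| = 22.39.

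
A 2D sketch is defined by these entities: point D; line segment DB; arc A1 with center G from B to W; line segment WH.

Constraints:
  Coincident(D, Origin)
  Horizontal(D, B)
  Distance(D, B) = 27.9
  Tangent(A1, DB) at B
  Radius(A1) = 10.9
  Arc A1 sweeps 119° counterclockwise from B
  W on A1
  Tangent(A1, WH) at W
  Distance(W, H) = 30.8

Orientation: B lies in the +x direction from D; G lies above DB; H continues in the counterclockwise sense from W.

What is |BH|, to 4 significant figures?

43.46

D is at the origin; DB is horizontal with |DB| = 27.9 and B on the +x side, so B = (27.90, 0.000). Tangency of A1 to DB means the radius GB is perpendicular to DB, so G = B + (0, 10.9) = (27.90, 10.90). On A1, B sits at bearing -90° from G; a 119° counterclockwise sweep puts W at bearing 29°, so W = G + 10.9·(cos 29°, sin 29°) = (37.43, 16.18). Tangency of A1 to WH means the radius GW is perpendicular to WH, so WH runs along (−sin 29°, cos 29°); with |WH| = 30.8, H = (22.50, 43.12). Then |BH| = |H − B| = 43.46.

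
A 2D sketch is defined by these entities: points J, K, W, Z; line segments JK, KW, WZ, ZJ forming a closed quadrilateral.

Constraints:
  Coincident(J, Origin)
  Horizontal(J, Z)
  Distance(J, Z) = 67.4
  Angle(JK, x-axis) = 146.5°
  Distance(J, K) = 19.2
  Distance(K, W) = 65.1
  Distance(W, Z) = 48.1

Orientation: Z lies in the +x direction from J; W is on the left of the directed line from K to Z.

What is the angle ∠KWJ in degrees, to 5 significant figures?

16.752°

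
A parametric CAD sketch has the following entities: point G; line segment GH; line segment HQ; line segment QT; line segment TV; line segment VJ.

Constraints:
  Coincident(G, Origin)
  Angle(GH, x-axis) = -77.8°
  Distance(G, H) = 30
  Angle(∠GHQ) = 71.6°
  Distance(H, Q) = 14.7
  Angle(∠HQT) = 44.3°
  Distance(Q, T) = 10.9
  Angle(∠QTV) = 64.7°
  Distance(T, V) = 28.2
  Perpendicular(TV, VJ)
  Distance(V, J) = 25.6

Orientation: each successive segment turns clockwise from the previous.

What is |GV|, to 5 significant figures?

48.949

G is at the origin; GH runs at -77.8° with length 30.0, so H = (6.3397, -29.322). ∠GHQ = 71.6° gives HQ at 173.80° from the x-axis; with |HQ| = 14.7, Q = (-8.2743, -27.735). ∠HQT = 44.3° gives QT at 38.100° from the x-axis; with |QT| = 10.9, T = (0.30332, -21.009). ∠QTV = 64.7° gives TV at -77.200° from the x-axis; with |TV| = 28.2, V = (6.5510, -48.508). Then |GV| = |V − G| = 48.949.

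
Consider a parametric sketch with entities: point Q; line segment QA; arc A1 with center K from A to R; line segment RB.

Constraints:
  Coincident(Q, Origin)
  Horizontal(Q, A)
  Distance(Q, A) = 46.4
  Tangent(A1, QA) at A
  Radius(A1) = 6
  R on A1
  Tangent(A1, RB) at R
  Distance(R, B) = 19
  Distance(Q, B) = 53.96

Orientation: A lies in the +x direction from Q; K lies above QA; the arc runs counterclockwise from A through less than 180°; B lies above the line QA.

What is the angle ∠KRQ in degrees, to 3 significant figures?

6.62°

Checks: |KA| = 6.000 ✓; |KR| = 6.000 ✓; ∠(KR, RB) = 90.00° ✓; |RB| = 19.00 ✓; |QB| = 53.96 ✓.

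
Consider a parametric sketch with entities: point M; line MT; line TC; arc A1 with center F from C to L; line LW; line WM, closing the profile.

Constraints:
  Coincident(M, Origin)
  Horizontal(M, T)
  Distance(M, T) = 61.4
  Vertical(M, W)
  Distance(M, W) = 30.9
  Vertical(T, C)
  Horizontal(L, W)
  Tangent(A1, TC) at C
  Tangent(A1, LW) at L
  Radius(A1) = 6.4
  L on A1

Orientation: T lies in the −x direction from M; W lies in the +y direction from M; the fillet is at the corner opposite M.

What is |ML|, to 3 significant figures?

63.1

The virtual corner opposite M is at (-61.4, 30.9). Since A1 is tangent to TC there, FC ⟂ TC and since A1 is tangent to LW there, FL ⟂ LW, with radius 6.4, so the center F sits 6.4 in from both sides at F = (-55.0, 24.5). That places the tangent points at C = (-61.4, 24.5) on TC and L = (-55.0, 30.9) on LW. Then |ML| = |L − M| = 63.1.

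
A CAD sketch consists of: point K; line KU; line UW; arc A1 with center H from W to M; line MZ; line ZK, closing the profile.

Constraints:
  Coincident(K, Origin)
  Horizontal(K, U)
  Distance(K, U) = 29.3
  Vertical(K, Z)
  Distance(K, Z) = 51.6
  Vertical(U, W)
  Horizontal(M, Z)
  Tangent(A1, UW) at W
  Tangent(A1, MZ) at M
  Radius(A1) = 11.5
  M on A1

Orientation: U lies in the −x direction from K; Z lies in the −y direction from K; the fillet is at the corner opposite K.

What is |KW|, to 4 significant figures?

49.66

The virtual corner opposite K is at (-29.30, -51.60). Tangency of A1 to UW means the radius HW is perpendicular to UW and A1 meets MZ tangentially, so HM is at right angles to MZ, with radius 11.5, so the center H sits 11.5 in from both sides at H = (-17.80, -40.10). That places the tangent points at W = (-29.30, -40.10) on UW and M = (-17.80, -51.60) on MZ. Then |KW| = |W − K| = 49.66.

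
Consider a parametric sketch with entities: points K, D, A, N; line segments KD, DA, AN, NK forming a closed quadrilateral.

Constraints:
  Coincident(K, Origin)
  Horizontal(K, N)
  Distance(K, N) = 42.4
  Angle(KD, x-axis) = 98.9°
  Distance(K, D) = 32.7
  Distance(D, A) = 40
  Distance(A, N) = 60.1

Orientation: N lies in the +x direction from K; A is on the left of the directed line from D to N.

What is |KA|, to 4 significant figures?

63.26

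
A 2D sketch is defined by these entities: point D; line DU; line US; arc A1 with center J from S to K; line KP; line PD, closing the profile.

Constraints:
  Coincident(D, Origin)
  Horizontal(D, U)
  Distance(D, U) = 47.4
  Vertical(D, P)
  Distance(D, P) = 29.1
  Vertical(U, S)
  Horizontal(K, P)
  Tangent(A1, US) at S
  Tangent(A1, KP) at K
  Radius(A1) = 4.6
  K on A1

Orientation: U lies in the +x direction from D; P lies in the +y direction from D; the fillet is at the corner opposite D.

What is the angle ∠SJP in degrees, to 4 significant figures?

173.9°

D is at the origin; DU is horizontal with |DU| = 47.4 and U on the +x side, so U = (47.40, 0.000). DP is vertical with |DP| = 29.1 and P on the +y side, so P = (0.000, 29.10). The virtual corner opposite D is at (47.40, 29.10). A1 meets US tangentially, so JS is at right angles to US and since A1 is tangent to KP there, JK ⟂ KP, with radius 4.6, so the center J sits 4.6 in from both sides at J = (42.80, 24.50). That places the tangent points at S = (47.40, 24.50) on US and K = (42.80, 29.10) on KP. Then cos ∠SJP = JS·JP / (|JS||JP|), giving 173.9°.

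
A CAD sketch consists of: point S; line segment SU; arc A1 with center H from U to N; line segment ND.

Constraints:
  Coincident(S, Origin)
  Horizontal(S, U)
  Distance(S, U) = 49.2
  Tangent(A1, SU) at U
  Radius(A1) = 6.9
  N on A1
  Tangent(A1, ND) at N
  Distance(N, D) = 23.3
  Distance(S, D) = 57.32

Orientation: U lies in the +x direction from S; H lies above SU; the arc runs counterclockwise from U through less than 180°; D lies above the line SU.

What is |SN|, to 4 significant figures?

56.47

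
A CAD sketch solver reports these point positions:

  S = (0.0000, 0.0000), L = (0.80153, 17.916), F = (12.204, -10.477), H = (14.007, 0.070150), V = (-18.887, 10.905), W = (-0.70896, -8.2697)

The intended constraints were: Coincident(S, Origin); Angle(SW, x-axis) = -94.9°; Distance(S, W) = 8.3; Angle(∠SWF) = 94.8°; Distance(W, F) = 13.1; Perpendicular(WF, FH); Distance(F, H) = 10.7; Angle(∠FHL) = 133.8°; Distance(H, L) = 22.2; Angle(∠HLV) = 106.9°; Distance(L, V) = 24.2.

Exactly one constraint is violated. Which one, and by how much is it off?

Distance(L, V) = 24.2 — off by 3.30.

S = (0.00, 0.00) ✓; SW at -94.90° ✓; |SW| = 8.300 ✓; ∠SWF = 94.80° ✓; |WF| = 13.10 ✓; ∠(WF, FH) = 90.00° ✓; |FH| = 10.70 ✓; ∠FHL = 133.8° ✓; |HL| = 22.20 ✓; ∠HLV = 106.9° ✓; |LV| = 20.90 ✗.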